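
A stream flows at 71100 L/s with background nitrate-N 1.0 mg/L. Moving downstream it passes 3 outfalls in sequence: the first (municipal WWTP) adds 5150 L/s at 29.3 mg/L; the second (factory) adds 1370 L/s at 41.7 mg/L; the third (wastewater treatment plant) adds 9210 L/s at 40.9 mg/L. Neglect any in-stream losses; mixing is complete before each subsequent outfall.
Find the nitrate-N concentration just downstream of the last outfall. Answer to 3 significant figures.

7.55 mg/L

After outfall 1: Q = 71100 + 5150 = 76250 L/s; C = (71100·1.000 + 5150·29.30)/76250 = 2.911 mg/L.
After outfall 2: Q = 76250 + 1370 = 77620 L/s; C = (76250·2.911 + 1370·41.70)/77620 = 3.596 mg/L.
After outfall 3: Q = 77620 + 9210 = 86830 L/s; C = (77620·3.596 + 9210·40.90)/86830 = 7.553 mg/L.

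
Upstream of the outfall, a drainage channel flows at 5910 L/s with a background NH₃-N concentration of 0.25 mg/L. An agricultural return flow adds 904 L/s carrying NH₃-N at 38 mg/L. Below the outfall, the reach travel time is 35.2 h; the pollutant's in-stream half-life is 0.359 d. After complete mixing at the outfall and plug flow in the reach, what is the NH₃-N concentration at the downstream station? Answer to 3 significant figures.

0.310 mg/L

Flow-weighted average: C = (5910·0.2500 + 904.0·38.00) / 6814 = 35830/6814 = 5.258 mg/L.
Half-life 0.359 d → k = ln 2 / 0.359 = 1.931 d⁻¹.
After decay, C = 5.258 × e^(−kt) = 5.258 × 0.05891 = 0.3097 mg/L.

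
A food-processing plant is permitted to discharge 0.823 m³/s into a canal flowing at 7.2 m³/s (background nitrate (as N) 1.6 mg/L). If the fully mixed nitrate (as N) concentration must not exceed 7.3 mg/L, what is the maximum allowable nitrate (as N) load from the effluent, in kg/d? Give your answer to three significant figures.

Mass balance at the limit: 7.200·1.600 + 0.8230·Cₑ = 8.023·7.3 → Cₑ = 57.17 mg/L.
Load = 0.8230 m³/s × 57.17 g/m³ × 86 400 s/d = 4065 kg/d.

4060 kg/d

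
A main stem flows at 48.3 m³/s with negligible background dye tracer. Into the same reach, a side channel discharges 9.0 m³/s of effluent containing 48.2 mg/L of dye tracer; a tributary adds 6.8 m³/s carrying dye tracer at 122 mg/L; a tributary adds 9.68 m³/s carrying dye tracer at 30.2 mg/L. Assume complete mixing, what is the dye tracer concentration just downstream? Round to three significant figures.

Mass balance: C = (48.30·0 + 9.000·48.20 + 6.800·122.0 + 9.680·30.20) / 73.78 = 1556/73.78 = 21.09 mg/L.

21.1 mg/L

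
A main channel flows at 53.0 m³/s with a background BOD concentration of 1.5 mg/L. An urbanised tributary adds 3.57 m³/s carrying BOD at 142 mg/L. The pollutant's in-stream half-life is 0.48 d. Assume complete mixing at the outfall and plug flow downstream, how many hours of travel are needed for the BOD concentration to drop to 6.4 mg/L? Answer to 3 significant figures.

8.02 h

Mass balance: C = (53.00·1.500 + 3.570·142.0) / 56.57 = 586.4/56.57 = 10.37 mg/L.
Half-life 0.48 d → k = ln 2 / 0.48 = 1.444 d⁻¹.
10.37·exp(−k·t) = 6.4 → t = ln(10.37/6.4)/k = 28860 s = 8.016 h.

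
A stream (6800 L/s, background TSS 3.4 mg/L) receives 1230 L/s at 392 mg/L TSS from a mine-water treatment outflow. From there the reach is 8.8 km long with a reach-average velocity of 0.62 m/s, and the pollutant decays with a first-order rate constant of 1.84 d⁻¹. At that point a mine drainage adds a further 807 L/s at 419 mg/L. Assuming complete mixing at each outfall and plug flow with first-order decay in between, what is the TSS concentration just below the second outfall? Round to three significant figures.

Mixed concentration C = ΣQC/ΣQ = (6800·3.400 + 1230·392.0) / 8030 = 505300/8030 = 62.92 mg/L; combined flow 8030 L/s.
Travel time t = 8.8·1000 / 0.62 = 14190 s = 3.943 h.
First-order decay: C = 62.92·exp(−k·t) = 62.92·0.7391 = 46.51 mg/L.
At the second outfall, C = (8030·46.51 + 807.0·419.0) / (8030 + 807.0) = 80.53 mg/L.

80.5 mg/L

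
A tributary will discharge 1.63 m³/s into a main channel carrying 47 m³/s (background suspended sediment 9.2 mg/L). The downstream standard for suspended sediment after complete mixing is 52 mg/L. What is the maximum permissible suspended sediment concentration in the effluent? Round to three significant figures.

1290 mg/L

At the limit, (Qr·Cr + Qe·Cₑ)/(Qr + Qe) = 52:
Cₑ = (48.63·52 − 47.00·9.200) / 1.630 = 1286 mg/L.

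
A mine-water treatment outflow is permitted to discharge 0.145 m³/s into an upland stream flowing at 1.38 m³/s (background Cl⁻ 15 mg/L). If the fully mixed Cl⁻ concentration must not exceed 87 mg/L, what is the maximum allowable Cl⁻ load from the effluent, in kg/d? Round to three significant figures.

9670 kg/d

Mass balance at the limit: 1.380·15.00 + 0.1450·Cₑ = 1.525·87 → Cₑ = 772.2 mg/L.
Load = 0.1450 m³/s × 772.2 g/m³ × 86 400 s/d = 9675 kg/d.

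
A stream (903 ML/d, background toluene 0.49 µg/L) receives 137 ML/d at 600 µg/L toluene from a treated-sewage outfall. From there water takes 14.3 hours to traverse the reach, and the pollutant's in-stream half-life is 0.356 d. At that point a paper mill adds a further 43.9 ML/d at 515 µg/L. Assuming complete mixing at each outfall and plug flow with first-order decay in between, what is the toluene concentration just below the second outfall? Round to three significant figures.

44.8 µg/L

Conservation of mass: C = (903.0·0.4900 + 137.0·600.0) / 1040 = 82640/1040 = 79.46 µg/L; combined flow 1040 ML/d.
Half-life 0.356 d → k = ln 2 / 0.356 = 1.947 d⁻¹.
After decay, C = 79.46 × e^(−kt) = 79.46 × 0.3135 = 24.91 µg/L.
Second outfall: C = (1040·24.91 + 43.90·515.0)/1084 = 44.76 µg/L.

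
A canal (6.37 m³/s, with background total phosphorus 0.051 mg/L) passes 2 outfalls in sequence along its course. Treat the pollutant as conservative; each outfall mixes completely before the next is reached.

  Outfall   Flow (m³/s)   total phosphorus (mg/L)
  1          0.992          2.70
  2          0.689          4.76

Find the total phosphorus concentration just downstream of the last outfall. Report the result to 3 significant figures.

Outfall 1: combined Q = 7.362 m³/s; C = (6.370·0.05100 + 0.9920·2.700)/7.362 = 0.4079 mg/L.
Outfall 2: combined Q = 8.051 m³/s; C = (7.362·0.4079 + 0.6890·4.760)/8.051 = 0.7804 mg/L.

0.780 mg/L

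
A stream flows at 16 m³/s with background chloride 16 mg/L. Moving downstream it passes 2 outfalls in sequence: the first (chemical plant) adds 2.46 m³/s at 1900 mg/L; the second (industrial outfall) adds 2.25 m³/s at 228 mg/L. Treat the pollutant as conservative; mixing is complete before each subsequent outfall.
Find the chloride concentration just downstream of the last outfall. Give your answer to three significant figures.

263 mg/L

After outfall 1: Q = 16.00 + 2.460 = 18.46 m³/s; C = (16.00·16.00 + 2.460·1900)/18.46 = 267.1 mg/L.
After outfall 2: Q = 18.46 + 2.250 = 20.71 m³/s; C = (18.46·267.1 + 2.250·228.0)/20.71 = 262.8 mg/L.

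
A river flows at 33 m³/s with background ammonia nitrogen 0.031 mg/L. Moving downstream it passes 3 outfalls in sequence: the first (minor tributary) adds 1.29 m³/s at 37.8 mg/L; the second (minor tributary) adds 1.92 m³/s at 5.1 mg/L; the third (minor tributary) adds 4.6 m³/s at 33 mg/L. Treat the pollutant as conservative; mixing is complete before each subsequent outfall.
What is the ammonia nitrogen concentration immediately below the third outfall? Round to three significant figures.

5.18 mg/L

After outfall 1: Q = 33.00 + 1.290 = 34.29 m³/s; C = (33.00·0.03100 + 1.290·37.80)/34.29 = 1.452 mg/L.
After outfall 2: Q = 34.29 + 1.920 = 36.21 m³/s; C = (34.29·1.452 + 1.920·5.100)/36.21 = 1.645 mg/L.
After outfall 3: Q = 36.21 + 4.600 = 40.81 m³/s; C = (36.21·1.645 + 4.600·33.00)/40.81 = 5.180 mg/L.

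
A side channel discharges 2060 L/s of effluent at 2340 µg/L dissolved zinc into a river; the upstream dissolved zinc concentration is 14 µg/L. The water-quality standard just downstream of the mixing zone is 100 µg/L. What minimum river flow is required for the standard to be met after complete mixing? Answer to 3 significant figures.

53700 L/s

Set C_mix = 100: (Q·14.00 + 2060·2340) / (Q + 2060) = 100
→ Q = 2060·(2340 − 100)/(100 − 14.00) = 53660 L/s.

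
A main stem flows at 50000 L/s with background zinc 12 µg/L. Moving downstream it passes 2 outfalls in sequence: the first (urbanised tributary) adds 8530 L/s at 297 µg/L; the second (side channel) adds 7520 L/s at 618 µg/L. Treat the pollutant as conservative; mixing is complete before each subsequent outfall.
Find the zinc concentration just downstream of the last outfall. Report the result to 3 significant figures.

Below outfall 1: Q → 58530 L/s, C = (50000·12.00 + 8530·297.0)/58530 = 53.54 µg/L.
Below outfall 2: Q → 66050 L/s, C = (58530·53.54 + 7520·618.0)/66050 = 117.8 µg/L.

118 µg/L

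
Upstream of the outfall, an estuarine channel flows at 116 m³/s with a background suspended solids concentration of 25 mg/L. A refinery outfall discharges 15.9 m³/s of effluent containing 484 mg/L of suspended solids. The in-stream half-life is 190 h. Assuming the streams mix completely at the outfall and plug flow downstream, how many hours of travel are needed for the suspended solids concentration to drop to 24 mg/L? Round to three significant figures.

331 h

Mass balance: C = (116.0·25.00 + 15.90·484.0) / 131.9 = 10600/131.9 = 80.33 mg/L.
Half-life 190 h → k = ln 2 / 190 = 0.003648 h⁻¹ = 0.08756 d⁻¹.
80.33·exp(−k·t) = 24 → t = ln(80.33/24)/k = 1192000 s = 331.2 h.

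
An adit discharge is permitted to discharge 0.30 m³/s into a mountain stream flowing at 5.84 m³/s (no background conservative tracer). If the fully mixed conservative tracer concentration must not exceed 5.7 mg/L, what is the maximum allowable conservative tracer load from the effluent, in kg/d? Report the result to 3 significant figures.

3020 kg/d

Mass balance at the limit: 5.840·0 + 0.3000·Cₑ = 6.140·5.7 → Cₑ = 116.7 mg/L.
Load = 0.3000 m³/s × 116.7 g/m³ × 86 400 s/d = 3024 kg/d.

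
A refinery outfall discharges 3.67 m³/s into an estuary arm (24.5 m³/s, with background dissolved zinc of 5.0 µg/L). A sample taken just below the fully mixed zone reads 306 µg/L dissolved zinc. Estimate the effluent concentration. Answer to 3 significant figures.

2320 µg/L

Mass balance: 24.50·5.000 + 3.670·Cₑ = 28.17·306.0
→ Cₑ = (28.17·306.0 − 24.50·5.000) / 3.670 = 2315 µg/L.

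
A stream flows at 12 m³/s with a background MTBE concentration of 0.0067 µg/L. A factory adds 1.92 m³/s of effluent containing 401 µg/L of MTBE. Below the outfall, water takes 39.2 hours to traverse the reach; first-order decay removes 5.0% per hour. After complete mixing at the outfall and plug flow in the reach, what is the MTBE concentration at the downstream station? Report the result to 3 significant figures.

7.41 µg/L

Flow-weighted average: C = (12.00·0.006700 + 1.920·401.0) / 13.92 = 770.0/13.92 = 55.32 µg/L.
5.0%/h lost → k = −ln(1 − 0.05) = 0.05129 h⁻¹.
Applying C = C₀e^(−kt): 55.32 × 0.1339 = 7.407 µg/L.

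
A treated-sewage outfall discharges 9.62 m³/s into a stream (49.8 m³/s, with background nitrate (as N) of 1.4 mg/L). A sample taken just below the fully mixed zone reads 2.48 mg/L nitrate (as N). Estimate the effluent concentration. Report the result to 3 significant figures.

Mass balance: 49.80·1.400 + 9.620·Cₑ = 59.42·2.480
→ Cₑ = (59.42·2.480 − 49.80·1.400) / 9.620 = 8.071 mg/L.

8.07 mg/L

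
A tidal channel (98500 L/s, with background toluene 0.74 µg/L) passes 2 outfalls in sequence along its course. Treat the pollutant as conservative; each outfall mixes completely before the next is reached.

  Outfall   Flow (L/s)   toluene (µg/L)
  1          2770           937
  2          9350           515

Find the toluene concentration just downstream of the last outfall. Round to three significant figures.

Outfall 1: combined Q = 101300 L/s; C = (98500·0.7400 + 2770·937.0)/101300 = 26.35 µg/L.
Outfall 2: combined Q = 110600 L/s; C = (101300·26.35 + 9350·515.0)/110600 = 67.65 µg/L.

67.7 µg/L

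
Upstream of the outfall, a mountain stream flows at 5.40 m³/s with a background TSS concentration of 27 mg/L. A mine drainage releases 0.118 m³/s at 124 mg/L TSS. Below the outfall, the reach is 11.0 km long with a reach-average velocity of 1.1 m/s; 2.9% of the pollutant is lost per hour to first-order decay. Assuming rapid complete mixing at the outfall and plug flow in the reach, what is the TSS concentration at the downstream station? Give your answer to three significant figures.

26.8 mg/L

After mixing, C = (5.400·27.00 + 0.1180·124.0) / 5.518 = 160.4/5.518 = 29.07 mg/L.
Travel time t = 11.0·1000 / 1.1 = 10000 s = 2.778 h.
2.9%/h lost → k = −ln(1 − 0.029) = 0.02943 h⁻¹.
First-order decay: C = 29.07·exp(−k·t) = 29.07·0.9215 = 26.79 mg/L.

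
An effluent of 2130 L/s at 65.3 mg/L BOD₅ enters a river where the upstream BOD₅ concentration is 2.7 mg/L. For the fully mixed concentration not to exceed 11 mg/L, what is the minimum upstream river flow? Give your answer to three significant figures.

13900 L/s

Set C_mix = 11: (Q·2.700 + 2130·65.30) / (Q + 2130) = 11
→ Q = 2130·(65.30 − 11)/(11 − 2.700) = 13930 L/s.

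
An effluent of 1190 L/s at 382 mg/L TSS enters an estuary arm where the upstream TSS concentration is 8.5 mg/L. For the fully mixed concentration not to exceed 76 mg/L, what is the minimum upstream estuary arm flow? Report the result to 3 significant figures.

5390 L/s

Set C_mix = 76: (Q·8.500 + 1190·382.0) / (Q + 1190) = 76
→ Q = 1190·(382.0 − 76)/(76 − 8.500) = 5395 L/s.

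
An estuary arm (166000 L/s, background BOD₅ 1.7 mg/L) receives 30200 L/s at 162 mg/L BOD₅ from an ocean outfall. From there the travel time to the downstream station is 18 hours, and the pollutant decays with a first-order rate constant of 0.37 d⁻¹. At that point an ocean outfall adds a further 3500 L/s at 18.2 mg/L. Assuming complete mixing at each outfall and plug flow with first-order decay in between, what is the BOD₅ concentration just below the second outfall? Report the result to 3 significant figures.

Conservation of mass: C = (166000·1.700 + 30200·162.0) / 196200 = 5175000/196200 = 26.37 mg/L; combined flow 196200 L/s.
First-order decay: C = 26.37·exp(−k·t) = 26.37·0.7577 = 19.98 mg/L.
At the second outfall, C = (196200·19.98 + 3500·18.20) / (196200 + 3500) = 19.95 mg/L.

20.0 mg/L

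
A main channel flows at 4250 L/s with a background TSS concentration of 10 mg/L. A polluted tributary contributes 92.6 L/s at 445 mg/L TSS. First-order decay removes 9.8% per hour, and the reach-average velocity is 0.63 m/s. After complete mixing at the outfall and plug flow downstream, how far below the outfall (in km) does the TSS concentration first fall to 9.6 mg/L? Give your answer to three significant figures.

After mixing, C = (4250·10.00 + 92.60·445.0) / 4343 = 83710/4343 = 19.28 mg/L.
9.8%/h lost → k = −ln(1 − 0.098) = 0.1031 h⁻¹.
Set 19.28·exp(−k·t) = 9.6 → t = ln(19.28/9.6)/k = 24330 s = 6.759 h.
Distance = v·t = 0.63·24330 = 15330 m = 15.33 km.

15.3 km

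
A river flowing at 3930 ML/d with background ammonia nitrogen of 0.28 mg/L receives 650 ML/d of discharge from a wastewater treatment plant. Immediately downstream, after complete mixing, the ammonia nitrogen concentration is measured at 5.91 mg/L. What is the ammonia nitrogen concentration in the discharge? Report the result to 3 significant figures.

Mass balance: 3930·0.2800 + 650.0·Cₑ = 4580·5.910
→ Cₑ = (4580·5.910 − 3930·0.2800) / 650.0 = 39.95 mg/L.

39.9 mg/L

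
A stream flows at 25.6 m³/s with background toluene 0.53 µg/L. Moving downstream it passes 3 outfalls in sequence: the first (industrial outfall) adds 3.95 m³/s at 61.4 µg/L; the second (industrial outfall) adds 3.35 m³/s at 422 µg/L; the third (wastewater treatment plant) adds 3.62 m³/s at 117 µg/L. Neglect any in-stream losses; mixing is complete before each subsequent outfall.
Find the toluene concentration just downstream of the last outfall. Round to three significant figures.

Below outfall 1: Q → 29.55 m³/s, C = (25.60·0.5300 + 3.950·61.40)/29.55 = 8.667 µg/L.
Below outfall 2: Q → 32.90 m³/s, C = (29.55·8.667 + 3.350·422.0)/32.90 = 50.75 µg/L.
Below outfall 3: Q → 36.52 m³/s, C = (32.90·50.75 + 3.620·117.0)/36.52 = 57.32 µg/L.

57.3 µg/L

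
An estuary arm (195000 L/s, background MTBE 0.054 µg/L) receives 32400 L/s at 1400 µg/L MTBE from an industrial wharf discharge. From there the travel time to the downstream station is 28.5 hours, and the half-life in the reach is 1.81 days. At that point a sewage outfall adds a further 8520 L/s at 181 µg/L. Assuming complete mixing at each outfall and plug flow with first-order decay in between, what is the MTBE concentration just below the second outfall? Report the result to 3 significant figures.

Mixed concentration C = ΣQC/ΣQ = (195000·0.05400 + 32400·1400) / 227400 = 45370000/227400 = 199.5 µg/L; combined flow 227400 L/s.
Half-life 1.81 d → k = ln 2 / 1.81 = 0.3830 d⁻¹.
First-order decay: C = 199.5·exp(−k·t) = 199.5·0.6346 = 126.6 µg/L.
Second outfall: C = (227400·126.6 + 8520·181.0)/235900 = 128.6 µg/L.

129 µg/L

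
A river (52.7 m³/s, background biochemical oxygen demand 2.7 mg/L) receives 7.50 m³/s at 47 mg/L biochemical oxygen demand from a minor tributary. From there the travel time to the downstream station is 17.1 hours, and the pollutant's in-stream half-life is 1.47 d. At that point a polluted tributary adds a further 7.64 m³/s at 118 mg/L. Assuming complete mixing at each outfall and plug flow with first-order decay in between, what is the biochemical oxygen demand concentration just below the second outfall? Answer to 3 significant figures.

Mixed concentration C = ΣQC/ΣQ = (52.70·2.700 + 7.500·47.00) / 60.20 = 494.8/60.20 = 8.219 mg/L; combined flow 60.20 m³/s.
Half-life 1.47 d → k = ln 2 / 1.47 = 0.4715 d⁻¹.
Decay over the reach: 8.219·exp(−kt) = 8.219·0.7146 = 5.874 mg/L.
Second outfall: C = (60.20·5.874 + 7.640·118.0)/67.84 = 18.50 mg/L.

18.5 mg/L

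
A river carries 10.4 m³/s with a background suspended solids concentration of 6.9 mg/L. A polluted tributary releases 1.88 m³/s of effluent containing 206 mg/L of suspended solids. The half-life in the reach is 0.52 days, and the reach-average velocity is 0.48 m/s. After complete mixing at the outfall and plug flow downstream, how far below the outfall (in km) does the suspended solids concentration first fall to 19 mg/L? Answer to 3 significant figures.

21.1 km

After mixing, C = (10.40·6.900 + 1.880·206.0) / 12.28 = 459.0/12.28 = 37.38 mg/L.
Half-life 0.52 d → k = ln 2 / 0.52 = 1.333 d⁻¹.
Set 37.38·exp(−k·t) = 19 → t = ln(37.38/19)/k = 43860 s = 12.18 h.
Distance = v·t = 0.48·43860 = 21050 m = 21.05 km.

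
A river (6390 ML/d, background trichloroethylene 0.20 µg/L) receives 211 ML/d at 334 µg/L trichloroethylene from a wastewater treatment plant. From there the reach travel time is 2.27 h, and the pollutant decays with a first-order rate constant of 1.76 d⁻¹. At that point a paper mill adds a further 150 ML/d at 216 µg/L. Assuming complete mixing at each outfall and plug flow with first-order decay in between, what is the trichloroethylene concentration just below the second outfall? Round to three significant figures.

13.8 µg/L

Mixed concentration C = ΣQC/ΣQ = (6390·0.2000 + 211.0·334.0) / 6601 = 71750/6601 = 10.87 µg/L; combined flow 6601 ML/d.
Applying C = C₀e^(−kt): 10.87 × 0.8467 = 9.203 µg/L.
At the second outfall, C = (6601·9.203 + 150.0·216.0) / (6601 + 150.0) = 13.80 µg/L.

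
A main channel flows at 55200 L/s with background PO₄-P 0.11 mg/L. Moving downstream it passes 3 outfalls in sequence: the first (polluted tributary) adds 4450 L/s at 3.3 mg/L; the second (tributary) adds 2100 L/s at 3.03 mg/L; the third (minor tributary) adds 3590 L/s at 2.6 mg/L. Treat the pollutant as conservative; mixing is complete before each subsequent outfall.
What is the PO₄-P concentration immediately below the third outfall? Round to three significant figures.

Below outfall 1: Q → 59650 L/s, C = (55200·0.1100 + 4450·3.300)/59650 = 0.3480 mg/L.
Below outfall 2: Q → 61750 L/s, C = (59650·0.3480 + 2100·3.030)/61750 = 0.4392 mg/L.
Below outfall 3: Q → 65340 L/s, C = (61750·0.4392 + 3590·2.600)/65340 = 0.5579 mg/L.

0.558 mg/L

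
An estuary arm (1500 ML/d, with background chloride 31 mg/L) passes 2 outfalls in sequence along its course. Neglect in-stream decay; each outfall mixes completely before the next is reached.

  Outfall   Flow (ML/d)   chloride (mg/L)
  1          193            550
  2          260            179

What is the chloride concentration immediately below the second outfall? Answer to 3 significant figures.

102 mg/L

Below outfall 1: Q → 1693 ML/d, C = (1500·31.00 + 193.0·550.0)/1693 = 90.17 mg/L.
Below outfall 2: Q → 1953 ML/d, C = (1693·90.17 + 260.0·179.0)/1953 = 102.0 mg/L.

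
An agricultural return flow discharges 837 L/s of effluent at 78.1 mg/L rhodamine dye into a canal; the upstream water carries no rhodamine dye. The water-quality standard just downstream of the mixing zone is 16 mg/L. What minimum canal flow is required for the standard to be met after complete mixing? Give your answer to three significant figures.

3250 L/s

Set C_mix = 16: (Q·0 + 837.0·78.10) / (Q + 837.0) = 16
→ Q = 837.0·(78.10 − 16)/(16 − 0) = 3249 L/s.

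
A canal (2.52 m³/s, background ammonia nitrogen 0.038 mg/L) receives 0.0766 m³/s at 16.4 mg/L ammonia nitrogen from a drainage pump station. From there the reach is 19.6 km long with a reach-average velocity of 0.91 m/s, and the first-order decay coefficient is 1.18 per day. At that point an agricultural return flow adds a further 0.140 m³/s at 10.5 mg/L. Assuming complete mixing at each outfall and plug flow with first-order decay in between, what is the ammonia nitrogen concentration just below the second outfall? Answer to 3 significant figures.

0.905 mg/L

Flow-weighted average: C = (2.520·0.03800 + 0.07660·16.40) / 2.597 = 1.352/2.597 = 0.5207 mg/L; combined flow 2.597 m³/s.
Travel time t = 19.6·1000 / 0.91 = 21540 s = 5.983 h.
Applying C = C₀e^(−kt): 0.5207 × 0.7452 = 0.3880 mg/L.
At the second outfall, C = (2.597·0.3880 + 0.1400·10.50) / (2.597 + 0.1400) = 0.9053 mg/L.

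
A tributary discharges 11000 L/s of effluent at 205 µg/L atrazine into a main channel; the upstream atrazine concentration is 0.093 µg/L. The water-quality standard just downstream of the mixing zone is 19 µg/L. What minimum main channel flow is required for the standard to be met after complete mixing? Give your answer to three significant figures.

Set C_mix = 19: (Q·0.09300 + 11000·205.0) / (Q + 11000) = 19
→ Q = 11000·(205.0 − 19)/(19 − 0.09300) = 108200 L/s.

108000 L/s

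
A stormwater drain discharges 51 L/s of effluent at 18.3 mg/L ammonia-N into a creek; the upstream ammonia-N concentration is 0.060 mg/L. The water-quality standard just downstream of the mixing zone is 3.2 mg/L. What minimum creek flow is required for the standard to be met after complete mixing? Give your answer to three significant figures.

245 L/s

Set C_mix = 3.2: (Q·0.06000 + 51.00·18.30) / (Q + 51.00) = 3.2
→ Q = 51.00·(18.30 − 3.2)/(3.2 − 0.06000) = 245.3 L/s.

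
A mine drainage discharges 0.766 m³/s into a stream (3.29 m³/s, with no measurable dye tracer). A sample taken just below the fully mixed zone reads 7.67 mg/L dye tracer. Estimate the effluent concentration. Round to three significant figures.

Mass balance: 3.290·0 + 0.7660·Cₑ = 4.056·7.670
→ Cₑ = (4.056·7.670 − 3.290·0) / 0.7660 = 40.61 mg/L.

40.6 mg/L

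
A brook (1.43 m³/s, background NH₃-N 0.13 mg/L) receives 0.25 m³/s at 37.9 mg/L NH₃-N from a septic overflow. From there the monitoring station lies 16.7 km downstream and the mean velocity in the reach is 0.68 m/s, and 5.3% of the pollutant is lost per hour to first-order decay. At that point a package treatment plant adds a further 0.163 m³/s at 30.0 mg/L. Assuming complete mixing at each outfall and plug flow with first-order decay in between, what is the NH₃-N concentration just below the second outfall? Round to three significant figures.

6.27 mg/L

Mixed concentration C = ΣQC/ΣQ = (1.430·0.1300 + 0.2500·37.90) / 1.680 = 9.661/1.680 = 5.751 mg/L; combined flow 1.680 m³/s.
Travel time t = 16.7·1000 / 0.68 = 24560 s = 6.822 h.
5.3%/h lost → k = −ln(1 − 0.053) = 0.05446 h⁻¹.
First-order decay: C = 5.751·exp(−k·t) = 5.751·0.6897 = 3.966 mg/L.
At the second outfall, C = (1.680·3.966 + 0.1630·30.00) / (1.680 + 0.1630) = 6.269 mg/L.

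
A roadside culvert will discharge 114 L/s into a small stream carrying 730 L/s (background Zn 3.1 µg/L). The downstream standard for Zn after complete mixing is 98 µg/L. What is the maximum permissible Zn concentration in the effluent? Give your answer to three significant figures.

706 µg/L

At the limit, (Qr·Cr + Qe·Cₑ)/(Qr + Qe) = 98:
Cₑ = (844.0·98 − 730.0·3.100) / 114.0 = 705.7 µg/L.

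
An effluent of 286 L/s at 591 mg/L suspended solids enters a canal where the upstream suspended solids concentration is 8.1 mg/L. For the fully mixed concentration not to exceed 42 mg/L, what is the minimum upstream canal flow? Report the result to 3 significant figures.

Set C_mix = 42: (Q·8.100 + 286.0·591.0) / (Q + 286.0) = 42
→ Q = 286.0·(591.0 − 42)/(42 − 8.100) = 4632 L/s.

4630 L/s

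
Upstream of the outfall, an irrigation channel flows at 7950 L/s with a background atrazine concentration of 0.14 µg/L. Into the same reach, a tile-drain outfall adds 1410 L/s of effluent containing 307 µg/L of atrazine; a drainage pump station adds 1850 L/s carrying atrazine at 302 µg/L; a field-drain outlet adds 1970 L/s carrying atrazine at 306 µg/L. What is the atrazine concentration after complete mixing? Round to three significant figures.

Mass balance: C = (7950·0.1400 + 1410·307.0 + 1850·302.0 + 1970·306.0) / 13180 = 1596000/13180 = 121.1 µg/L.

121 µg/L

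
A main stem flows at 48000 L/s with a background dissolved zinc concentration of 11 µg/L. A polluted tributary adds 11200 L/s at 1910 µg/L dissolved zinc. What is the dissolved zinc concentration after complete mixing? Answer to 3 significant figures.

Conservation of mass: C = (48000·11.00 + 11200·1910) / 59200 = 21920000/59200 = 370.3 µg/L.

370 µg/L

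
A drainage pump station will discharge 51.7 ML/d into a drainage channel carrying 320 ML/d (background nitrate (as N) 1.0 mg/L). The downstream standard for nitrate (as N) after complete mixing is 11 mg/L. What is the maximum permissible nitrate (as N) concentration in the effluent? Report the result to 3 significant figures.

72.9 mg/L

At the limit, (Qr·Cr + Qe·Cₑ)/(Qr + Qe) = 11:
Cₑ = (371.7·11 − 320.0·1.000) / 51.70 = 72.90 mg/L.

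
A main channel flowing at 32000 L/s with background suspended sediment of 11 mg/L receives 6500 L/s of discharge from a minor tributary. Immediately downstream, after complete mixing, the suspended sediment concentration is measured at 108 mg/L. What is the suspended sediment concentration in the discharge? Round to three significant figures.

Mass balance: 32000·11.00 + 6500·Cₑ = 38500·108.0
→ Cₑ = (38500·108.0 − 32000·11.00) / 6500 = 585.5 mg/L.

586 mg/L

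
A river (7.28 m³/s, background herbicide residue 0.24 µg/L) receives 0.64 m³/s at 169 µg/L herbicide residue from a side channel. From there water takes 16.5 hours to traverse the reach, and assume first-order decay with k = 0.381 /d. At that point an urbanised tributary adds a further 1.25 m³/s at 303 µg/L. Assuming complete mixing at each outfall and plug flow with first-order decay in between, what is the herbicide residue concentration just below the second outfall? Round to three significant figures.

50.5 µg/L

Conservation of mass: C = (7.280·0.2400 + 0.6400·169.0) / 7.920 = 109.9/7.920 = 13.88 µg/L; combined flow 7.920 m³/s.
After decay, C = 13.88 × e^(−kt) = 13.88 × 0.7696 = 10.68 µg/L.
Second outfall: C = (7.920·10.68 + 1.250·303.0)/9.170 = 50.53 µg/L.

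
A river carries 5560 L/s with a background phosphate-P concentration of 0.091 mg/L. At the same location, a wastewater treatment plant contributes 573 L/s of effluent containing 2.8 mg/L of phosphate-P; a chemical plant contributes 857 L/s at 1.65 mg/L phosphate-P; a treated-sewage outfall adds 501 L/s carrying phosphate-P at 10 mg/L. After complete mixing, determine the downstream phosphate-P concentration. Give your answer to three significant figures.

1.14 mg/L

Mass balance: C = (5560·0.09100 + 573.0·2.800 + 857.0·1.650 + 501.0·10.00) / 7491 = 8534/7491 = 1.139 mg/L.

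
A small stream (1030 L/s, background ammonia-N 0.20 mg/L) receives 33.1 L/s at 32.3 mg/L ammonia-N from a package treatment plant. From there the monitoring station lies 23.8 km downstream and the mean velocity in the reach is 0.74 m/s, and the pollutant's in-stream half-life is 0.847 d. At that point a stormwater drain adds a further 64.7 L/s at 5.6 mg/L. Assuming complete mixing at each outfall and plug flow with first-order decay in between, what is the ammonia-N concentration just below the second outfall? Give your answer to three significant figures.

Conservation of mass: C = (1030·0.2000 + 33.10·32.30) / 1063 = 1275/1063 = 1.199 mg/L; combined flow 1063 L/s.
Travel time t = 23.8·1000 / 0.74 = 32160 s = 8.934 h.
Half-life 0.847 d → k = ln 2 / 0.847 = 0.8184 d⁻¹.
Decay over the reach: 1.199·exp(−kt) = 1.199·0.7374 = 0.8845 mg/L.
At the second outfall, C = (1063·0.8845 + 64.70·5.600) / (1063 + 64.70) = 1.155 mg/L.

1.15 mg/L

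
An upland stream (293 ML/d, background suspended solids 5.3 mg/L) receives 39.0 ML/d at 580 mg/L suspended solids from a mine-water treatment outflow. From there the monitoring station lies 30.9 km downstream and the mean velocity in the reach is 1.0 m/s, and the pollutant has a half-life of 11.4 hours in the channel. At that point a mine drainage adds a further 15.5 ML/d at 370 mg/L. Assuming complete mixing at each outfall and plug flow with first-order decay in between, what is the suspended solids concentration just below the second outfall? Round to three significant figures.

Flow-weighted average: C = (293.0·5.300 + 39.00·580.0) / 332.0 = 24170/332.0 = 72.81 mg/L; combined flow 332.0 ML/d.
Travel time t = 30.9·1000 / 1.0 = 30900 s = 8.583 h.
Half-life 11.4 h → k = ln 2 / 11.4 = 0.06080 h⁻¹ = 1.459 d⁻¹.
First-order decay: C = 72.81·exp(−k·t) = 72.81·0.5934 = 43.21 mg/L.
At the second outfall, C = (332.0·43.21 + 15.50·370.0) / (332.0 + 15.50) = 57.78 mg/L.

57.8 mg/L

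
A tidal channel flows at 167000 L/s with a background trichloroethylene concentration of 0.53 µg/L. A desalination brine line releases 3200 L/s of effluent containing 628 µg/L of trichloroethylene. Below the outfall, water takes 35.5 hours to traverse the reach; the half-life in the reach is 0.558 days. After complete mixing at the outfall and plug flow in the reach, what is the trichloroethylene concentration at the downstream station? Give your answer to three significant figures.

1.96 µg/L

Mass balance: C = (167000·0.5300 + 3200·628.0) / 170200 = 2098000/170200 = 12.33 µg/L.
Half-life 0.558 d → k = ln 2 / 0.558 = 1.242 d⁻¹.
First-order decay: C = 12.33·exp(−k·t) = 12.33·0.1592 = 1.963 µg/L.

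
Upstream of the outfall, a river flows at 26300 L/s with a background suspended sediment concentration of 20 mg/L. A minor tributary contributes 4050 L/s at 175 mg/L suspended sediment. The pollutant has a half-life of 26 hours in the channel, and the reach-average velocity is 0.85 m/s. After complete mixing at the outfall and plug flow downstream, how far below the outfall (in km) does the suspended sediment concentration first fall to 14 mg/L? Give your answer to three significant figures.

122 km

Flow-weighted average: C = (26300·20.00 + 4050·175.0) / 30350 = 1235000/30350 = 40.68 mg/L.
Half-life 26 h → k = ln 2 / 26 = 0.02666 h⁻¹ = 0.6398 d⁻¹.
Set 40.68·exp(−k·t) = 14 → t = ln(40.68/14)/k = 144100 s = 40.01 h.
Distance = v·t = 0.85·144100 = 122400 m = 122.4 km.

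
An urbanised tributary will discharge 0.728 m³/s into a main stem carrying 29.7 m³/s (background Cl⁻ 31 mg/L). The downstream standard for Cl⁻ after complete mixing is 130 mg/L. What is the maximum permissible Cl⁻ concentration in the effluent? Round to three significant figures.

4170 mg/L

At the limit, (Qr·Cr + Qe·Cₑ)/(Qr + Qe) = 130:
Cₑ = (30.43·130 − 29.70·31.00) / 0.7280 = 4169 mg/L.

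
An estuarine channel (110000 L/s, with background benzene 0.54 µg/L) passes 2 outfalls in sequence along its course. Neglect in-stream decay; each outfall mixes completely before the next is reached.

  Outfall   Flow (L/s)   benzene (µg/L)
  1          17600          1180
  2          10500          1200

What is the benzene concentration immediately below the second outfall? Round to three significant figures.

242 µg/L

Outfall 1: combined Q = 127600 L/s; C = (110000·0.5400 + 17600·1180)/127600 = 163.2 µg/L.
Outfall 2: combined Q = 138100 L/s; C = (127600·163.2 + 10500·1200)/138100 = 242.1 µg/L.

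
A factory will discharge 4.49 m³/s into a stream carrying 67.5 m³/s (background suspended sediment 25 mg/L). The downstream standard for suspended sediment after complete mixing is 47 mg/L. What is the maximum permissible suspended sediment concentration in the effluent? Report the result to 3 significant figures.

At the limit, (Qr·Cr + Qe·Cₑ)/(Qr + Qe) = 47:
Cₑ = (71.99·47 − 67.50·25.00) / 4.490 = 377.7 mg/L.

378 mg/L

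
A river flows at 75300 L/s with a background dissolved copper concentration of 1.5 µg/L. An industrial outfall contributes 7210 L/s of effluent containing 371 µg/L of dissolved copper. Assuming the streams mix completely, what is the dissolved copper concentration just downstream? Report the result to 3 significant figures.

Conservation of mass: C = (75300·1.500 + 7210·371.0) / 82510 = 2788000/82510 = 33.79 µg/L.

33.8 µg/L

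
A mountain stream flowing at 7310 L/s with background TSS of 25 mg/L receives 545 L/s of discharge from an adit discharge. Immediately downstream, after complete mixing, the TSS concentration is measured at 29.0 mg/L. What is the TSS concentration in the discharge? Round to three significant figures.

82.7 mg/L

Mass balance: 7310·25.00 + 545.0·Cₑ = 7855·29.00
→ Cₑ = (7855·29.00 − 7310·25.00) / 545.0 = 82.65 mg/L.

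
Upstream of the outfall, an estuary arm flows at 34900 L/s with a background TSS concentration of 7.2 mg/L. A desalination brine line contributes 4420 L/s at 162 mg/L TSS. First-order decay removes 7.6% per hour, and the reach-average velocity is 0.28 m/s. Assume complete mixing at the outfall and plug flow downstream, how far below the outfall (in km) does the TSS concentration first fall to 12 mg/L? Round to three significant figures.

9.15 km

Mass balance: C = (34900·7.200 + 4420·162.0) / 39320 = 967300/39320 = 24.60 mg/L.
7.6%/h lost → k = −ln(1 − 0.076) = 0.07904 h⁻¹.
Set 24.60·exp(−k·t) = 12 → t = ln(24.60/12)/k = 32700 s = 9.082 h.
Distance = v·t = 0.28·32700 = 9155 m = 9.155 km.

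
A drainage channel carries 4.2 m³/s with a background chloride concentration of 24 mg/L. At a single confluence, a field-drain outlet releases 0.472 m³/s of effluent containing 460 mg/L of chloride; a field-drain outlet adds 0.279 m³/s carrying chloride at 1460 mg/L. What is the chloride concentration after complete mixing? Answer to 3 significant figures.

Mass balance: C = (4.200·24.00 + 0.4720·460.0 + 0.2790·1460) / 4.951 = 725.3/4.951 = 146.5 mg/L.

146 mg/L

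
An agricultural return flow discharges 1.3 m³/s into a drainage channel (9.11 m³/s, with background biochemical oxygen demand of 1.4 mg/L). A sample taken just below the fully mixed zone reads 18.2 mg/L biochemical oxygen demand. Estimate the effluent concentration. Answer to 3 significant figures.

136 mg/L

Mass balance: 9.110·1.400 + 1.300·Cₑ = 10.41·18.20
→ Cₑ = (10.41·18.20 − 9.110·1.400) / 1.300 = 135.9 mg/L.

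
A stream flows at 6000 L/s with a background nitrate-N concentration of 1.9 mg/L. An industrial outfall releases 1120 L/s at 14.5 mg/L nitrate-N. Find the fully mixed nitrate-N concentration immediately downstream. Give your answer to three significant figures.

3.88 mg/L

Flow-weighted average: C = (6000·1.900 + 1120·14.50) / 7120 = 27640/7120 = 3.882 mg/L.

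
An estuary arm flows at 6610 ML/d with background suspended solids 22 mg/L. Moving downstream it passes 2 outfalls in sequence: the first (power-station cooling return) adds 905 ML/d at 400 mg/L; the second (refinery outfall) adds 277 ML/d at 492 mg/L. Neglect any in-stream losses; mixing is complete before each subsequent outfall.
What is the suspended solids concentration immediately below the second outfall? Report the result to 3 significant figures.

82.6 mg/L

Outfall 1: combined Q = 7515 ML/d; C = (6610·22.00 + 905.0·400.0)/7515 = 67.52 mg/L.
Outfall 2: combined Q = 7792 ML/d; C = (7515·67.52 + 277.0·492.0)/7792 = 82.61 mg/L.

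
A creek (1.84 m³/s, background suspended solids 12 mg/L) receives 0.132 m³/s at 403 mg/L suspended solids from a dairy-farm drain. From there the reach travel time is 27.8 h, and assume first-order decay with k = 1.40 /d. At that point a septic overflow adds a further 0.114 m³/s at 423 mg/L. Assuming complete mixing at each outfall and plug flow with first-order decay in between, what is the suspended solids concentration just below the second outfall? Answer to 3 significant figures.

30.2 mg/L

Mass balance: C = (1.840·12.00 + 0.1320·403.0) / 1.972 = 75.28/1.972 = 38.17 mg/L; combined flow 1.972 m³/s.
Decay over the reach: 38.17·exp(−kt) = 38.17·0.1976 = 7.542 mg/L.
At the second outfall, C = (1.972·7.542 + 0.1140·423.0) / (1.972 + 0.1140) = 30.25 mg/L.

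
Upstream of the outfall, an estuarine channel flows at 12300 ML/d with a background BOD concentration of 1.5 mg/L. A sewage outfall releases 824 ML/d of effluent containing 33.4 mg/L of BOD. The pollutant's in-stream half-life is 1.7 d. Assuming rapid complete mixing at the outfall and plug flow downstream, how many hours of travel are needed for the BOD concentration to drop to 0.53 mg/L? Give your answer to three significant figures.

After mixing, C = (12300·1.500 + 824.0·33.40) / 13120 = 45970/13120 = 3.503 mg/L.
Half-life 1.7 d → k = ln 2 / 1.7 = 0.4077 d⁻¹.
3.503·exp(−k·t) = 0.53 → t = ln(3.503/0.53)/k = 400200 s = 111.2 h.

111 h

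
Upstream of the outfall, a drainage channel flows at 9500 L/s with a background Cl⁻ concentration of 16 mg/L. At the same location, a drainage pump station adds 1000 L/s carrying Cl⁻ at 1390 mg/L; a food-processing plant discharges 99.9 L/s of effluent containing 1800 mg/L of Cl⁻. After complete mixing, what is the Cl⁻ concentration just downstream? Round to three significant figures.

162 mg/L

Flow-weighted average: C = (9500·16.00 + 1000·1390 + 99.90·1800) / 10600 = 1722000/10600 = 162.4 mg/L.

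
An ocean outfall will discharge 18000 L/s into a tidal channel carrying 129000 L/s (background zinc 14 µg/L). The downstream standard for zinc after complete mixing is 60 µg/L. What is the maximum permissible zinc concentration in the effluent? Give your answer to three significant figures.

390 µg/L

At the limit, (Qr·Cr + Qe·Cₑ)/(Qr + Qe) = 60:
Cₑ = (147000·60 − 129000·14.00) / 18000 = 389.7 µg/L.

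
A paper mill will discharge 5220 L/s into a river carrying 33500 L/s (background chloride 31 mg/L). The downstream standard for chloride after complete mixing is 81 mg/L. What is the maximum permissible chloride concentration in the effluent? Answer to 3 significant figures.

402 mg/L

At the limit, (Qr·Cr + Qe·Cₑ)/(Qr + Qe) = 81:
Cₑ = (38720·81 − 33500·31.00) / 5220 = 401.9 mg/L.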